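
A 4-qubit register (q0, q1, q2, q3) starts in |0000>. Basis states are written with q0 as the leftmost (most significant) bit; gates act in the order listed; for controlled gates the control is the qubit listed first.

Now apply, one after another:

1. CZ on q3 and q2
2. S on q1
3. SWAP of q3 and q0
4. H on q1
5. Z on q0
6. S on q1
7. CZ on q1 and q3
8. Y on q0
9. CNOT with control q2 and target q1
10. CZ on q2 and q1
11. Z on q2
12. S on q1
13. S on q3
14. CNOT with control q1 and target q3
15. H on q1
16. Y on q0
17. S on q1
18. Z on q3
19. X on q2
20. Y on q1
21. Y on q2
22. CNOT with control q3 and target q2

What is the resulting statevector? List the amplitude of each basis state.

The resulting statevector has amplitude -I/2 on |0000>, I/2 on |0011>, 1/2 on |0100>, 1/2 on |0111>, and 0 on every other basis state.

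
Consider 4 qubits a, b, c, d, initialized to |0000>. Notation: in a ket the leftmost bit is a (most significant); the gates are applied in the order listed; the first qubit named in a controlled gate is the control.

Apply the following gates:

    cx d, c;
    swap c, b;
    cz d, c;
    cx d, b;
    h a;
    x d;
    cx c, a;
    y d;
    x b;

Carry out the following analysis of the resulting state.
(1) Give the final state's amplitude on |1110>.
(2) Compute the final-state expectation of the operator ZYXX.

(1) |1110> carries amplitude 0 in the final state.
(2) The expectation value of ZYXX is 0.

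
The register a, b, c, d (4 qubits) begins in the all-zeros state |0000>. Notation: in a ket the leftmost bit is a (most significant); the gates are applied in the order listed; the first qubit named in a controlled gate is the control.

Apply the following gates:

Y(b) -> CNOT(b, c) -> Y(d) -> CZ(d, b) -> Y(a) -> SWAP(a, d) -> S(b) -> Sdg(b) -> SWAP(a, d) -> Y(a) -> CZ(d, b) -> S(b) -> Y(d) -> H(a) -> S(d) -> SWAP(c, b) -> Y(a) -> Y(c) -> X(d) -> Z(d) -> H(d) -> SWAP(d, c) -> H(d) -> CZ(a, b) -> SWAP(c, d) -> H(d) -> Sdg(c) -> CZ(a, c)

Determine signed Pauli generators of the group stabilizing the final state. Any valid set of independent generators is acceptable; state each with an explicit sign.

One valid set of independent stabilizer generators is +XIZI, -ZIYI, -IZII, -IIIZ (any independent generating set of the same group is equally correct).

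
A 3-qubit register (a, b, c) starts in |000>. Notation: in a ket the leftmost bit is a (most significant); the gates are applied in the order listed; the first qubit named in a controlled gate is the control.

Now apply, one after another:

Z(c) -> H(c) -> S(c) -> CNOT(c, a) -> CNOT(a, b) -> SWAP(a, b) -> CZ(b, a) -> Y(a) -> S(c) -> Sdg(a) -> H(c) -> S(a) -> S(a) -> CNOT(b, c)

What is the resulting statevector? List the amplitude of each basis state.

The resulting statevector has amplitude 0 on |000>, 0 on |001>, I/2 on |010>, -I/2 on |011>, -1/2 on |100>, -1/2 on |101>, 0 on |110>, 0 on |111>.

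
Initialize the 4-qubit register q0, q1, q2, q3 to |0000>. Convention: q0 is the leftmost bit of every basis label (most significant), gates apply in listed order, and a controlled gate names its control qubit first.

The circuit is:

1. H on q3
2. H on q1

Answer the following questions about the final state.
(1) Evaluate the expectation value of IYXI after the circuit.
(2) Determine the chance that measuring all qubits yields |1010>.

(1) In the final state, IYXI has expectation 0.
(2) A full measurement returns |1010> with probability 0.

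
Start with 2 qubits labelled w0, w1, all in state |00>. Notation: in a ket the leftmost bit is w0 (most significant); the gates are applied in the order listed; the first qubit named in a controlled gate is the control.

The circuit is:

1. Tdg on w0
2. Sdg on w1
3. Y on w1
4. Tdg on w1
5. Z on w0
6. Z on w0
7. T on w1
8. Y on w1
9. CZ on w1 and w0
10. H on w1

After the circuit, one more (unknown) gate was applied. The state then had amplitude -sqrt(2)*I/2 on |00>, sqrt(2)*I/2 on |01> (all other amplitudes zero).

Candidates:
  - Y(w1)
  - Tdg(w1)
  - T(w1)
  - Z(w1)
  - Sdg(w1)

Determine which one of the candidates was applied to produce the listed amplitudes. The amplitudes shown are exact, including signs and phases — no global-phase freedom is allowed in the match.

It was Y(w1) that produced the state shown. Key observation: steps 3-8 multiply out to the identity, so the circuit reduces to the remaining gates.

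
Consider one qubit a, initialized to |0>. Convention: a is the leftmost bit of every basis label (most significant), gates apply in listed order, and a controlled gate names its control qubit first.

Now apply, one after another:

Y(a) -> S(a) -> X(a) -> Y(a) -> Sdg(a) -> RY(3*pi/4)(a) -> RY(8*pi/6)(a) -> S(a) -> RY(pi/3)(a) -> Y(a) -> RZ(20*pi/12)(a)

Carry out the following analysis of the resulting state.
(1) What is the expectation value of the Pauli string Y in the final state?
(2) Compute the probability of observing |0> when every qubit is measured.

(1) The expectation value of Y is -5*sqrt(6)/16 - sqrt(2)/16.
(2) A full measurement returns |0> with probability sqrt(2)/16 + sqrt(6)/16 + 1/2.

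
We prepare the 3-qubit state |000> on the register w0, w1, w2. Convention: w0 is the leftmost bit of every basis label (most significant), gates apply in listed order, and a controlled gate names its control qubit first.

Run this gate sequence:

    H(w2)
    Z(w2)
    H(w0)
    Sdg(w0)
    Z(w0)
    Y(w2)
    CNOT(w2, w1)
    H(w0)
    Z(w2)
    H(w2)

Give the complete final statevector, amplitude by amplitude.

The final amplitudes are -1/4 + I/4 on |000>, -1/4 + I/4 on |001>, 1/4 - I/4 on |010>, -1/4 + I/4 on |011>, 1/4 + I/4 on |100>, 1/4 + I/4 on |101>, -1/4 - I/4 on |110>, 1/4 + I/4 on |111>.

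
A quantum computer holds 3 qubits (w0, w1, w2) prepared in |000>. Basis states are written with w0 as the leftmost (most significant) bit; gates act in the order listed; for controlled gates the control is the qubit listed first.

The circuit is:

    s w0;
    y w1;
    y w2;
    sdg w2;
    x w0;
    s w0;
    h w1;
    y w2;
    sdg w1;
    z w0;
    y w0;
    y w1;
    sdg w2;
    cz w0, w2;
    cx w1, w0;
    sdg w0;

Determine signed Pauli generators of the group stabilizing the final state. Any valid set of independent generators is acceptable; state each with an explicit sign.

One valid set of independent stabilizer generators is +XXI, +ZZI, +IIZ (any independent generating set of the same group is equally correct).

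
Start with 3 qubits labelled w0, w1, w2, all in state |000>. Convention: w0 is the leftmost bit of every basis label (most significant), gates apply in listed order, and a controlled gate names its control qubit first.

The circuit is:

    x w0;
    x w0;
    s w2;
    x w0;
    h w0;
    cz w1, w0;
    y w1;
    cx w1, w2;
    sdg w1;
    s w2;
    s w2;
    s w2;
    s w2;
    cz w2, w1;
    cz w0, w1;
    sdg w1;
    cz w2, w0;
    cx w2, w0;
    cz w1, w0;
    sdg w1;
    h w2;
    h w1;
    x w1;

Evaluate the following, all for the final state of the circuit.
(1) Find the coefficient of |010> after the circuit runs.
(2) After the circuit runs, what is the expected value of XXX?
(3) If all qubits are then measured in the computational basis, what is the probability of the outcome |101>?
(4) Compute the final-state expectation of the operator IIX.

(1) The amplitude on |010> is -sqrt(2)/4. Key observation: the block from step 10 through step 13 cancels to the identity and can be dropped.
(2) In the final state, XXX has expectation 1.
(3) The probability of measuring |101> is 1/8.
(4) In the final state, IIX has expectation -1.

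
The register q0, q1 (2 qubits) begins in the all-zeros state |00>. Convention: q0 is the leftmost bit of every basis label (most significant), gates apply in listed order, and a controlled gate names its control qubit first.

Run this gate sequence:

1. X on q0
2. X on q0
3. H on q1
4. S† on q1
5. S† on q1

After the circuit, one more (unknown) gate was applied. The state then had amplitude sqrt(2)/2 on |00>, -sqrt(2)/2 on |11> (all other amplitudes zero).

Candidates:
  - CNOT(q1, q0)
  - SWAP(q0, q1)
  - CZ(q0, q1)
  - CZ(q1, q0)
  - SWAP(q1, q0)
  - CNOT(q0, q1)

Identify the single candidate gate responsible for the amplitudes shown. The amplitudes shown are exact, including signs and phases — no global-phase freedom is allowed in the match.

It was CNOT(q1, q0) that produced the state shown. Key observation: gates 1-2 undo each other exactly, leaving only the rest of the circuit to track.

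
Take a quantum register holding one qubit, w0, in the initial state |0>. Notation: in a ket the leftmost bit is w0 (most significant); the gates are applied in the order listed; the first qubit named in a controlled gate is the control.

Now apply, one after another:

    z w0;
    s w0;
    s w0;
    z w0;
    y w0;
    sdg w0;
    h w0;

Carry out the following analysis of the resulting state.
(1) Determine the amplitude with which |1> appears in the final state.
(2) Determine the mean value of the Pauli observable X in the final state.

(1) |1> carries amplitude -sqrt(2)/2 in the final state.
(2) The expectation value of X is -1.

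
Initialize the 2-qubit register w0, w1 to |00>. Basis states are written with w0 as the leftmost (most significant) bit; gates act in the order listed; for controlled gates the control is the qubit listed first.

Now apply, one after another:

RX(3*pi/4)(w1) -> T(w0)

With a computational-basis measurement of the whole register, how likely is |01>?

Outcome |01> occurs with probability sqrt(2)/4 + 1/2.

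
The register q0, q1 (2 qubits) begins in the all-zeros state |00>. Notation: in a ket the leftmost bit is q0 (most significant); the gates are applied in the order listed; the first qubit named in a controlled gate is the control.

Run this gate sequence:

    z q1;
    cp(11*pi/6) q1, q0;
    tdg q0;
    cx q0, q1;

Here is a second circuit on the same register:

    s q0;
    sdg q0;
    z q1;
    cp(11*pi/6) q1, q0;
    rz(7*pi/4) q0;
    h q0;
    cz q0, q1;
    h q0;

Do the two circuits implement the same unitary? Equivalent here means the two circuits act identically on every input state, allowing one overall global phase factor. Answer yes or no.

No: there is an input state on which the two circuits produce genuinely different outputs (not merely differing by a phase).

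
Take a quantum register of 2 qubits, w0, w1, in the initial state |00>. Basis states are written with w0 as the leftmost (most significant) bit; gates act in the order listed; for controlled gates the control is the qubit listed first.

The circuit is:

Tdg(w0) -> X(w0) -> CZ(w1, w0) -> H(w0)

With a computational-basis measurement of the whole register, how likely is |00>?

The probability of measuring |00> is 1/2.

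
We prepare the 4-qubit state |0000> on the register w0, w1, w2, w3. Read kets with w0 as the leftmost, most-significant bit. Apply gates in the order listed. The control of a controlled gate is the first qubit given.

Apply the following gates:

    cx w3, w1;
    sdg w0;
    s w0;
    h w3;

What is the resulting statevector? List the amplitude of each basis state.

The resulting statevector has amplitude sqrt(2)/2 on |0000>, sqrt(2)/2 on |0001>, and 0 on every other basis state.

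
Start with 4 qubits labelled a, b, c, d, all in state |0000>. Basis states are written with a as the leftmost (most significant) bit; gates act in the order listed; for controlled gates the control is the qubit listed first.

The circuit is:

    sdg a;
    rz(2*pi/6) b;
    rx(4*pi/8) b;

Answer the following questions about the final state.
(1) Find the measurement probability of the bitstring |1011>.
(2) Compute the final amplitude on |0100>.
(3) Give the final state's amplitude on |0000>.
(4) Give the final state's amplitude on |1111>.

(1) The probability of measuring |1011> is 0.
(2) The amplitude on |0100> is -sqrt(2)*exp(I*pi/3)/2.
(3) |0000> carries amplitude -sqrt(2)*exp(5*I*pi/6)/2 in the final state.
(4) |1111> carries amplitude 0 in the final state.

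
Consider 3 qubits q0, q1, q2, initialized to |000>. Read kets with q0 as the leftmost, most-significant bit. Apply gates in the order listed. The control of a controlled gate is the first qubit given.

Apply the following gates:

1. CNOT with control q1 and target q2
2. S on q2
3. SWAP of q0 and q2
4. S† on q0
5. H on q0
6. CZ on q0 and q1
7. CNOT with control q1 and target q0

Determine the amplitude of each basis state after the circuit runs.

The final amplitudes are sqrt(2)/2 on |000>, sqrt(2)/2 on |100>, and 0 on every other basis state.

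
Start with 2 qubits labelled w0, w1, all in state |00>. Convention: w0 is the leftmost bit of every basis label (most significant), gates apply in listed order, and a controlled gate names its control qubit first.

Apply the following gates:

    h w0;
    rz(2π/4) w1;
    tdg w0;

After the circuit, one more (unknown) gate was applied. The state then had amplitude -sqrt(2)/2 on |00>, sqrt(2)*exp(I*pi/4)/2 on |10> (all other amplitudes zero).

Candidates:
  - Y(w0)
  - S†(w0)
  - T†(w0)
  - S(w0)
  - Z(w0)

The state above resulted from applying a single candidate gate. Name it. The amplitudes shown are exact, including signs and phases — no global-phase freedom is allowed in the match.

The unique candidate consistent with the amplitudes is Y(w0).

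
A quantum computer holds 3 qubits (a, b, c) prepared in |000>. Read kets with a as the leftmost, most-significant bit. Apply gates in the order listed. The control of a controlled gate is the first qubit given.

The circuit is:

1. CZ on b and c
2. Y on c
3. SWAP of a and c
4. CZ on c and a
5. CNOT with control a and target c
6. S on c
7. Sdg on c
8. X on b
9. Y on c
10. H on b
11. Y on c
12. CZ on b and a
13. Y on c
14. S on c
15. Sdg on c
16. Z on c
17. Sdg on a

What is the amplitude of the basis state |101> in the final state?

|101> carries amplitude 0 in the final state.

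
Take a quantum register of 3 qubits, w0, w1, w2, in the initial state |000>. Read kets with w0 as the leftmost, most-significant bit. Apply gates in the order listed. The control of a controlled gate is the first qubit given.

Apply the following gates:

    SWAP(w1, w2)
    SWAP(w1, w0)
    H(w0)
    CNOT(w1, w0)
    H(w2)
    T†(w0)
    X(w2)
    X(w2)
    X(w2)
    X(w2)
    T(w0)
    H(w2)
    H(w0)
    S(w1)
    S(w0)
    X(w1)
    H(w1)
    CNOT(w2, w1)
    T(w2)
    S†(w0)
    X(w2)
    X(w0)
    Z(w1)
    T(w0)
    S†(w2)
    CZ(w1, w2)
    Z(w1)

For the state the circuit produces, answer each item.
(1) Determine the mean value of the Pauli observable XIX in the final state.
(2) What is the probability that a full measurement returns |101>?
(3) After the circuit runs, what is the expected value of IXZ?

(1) The expectation value of XIX is 0. Key observation: the block from step 5 through step 12 cancels to the identity and can be dropped.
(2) A full measurement returns |101> with probability 1/2.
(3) The expectation value of IXZ is -1.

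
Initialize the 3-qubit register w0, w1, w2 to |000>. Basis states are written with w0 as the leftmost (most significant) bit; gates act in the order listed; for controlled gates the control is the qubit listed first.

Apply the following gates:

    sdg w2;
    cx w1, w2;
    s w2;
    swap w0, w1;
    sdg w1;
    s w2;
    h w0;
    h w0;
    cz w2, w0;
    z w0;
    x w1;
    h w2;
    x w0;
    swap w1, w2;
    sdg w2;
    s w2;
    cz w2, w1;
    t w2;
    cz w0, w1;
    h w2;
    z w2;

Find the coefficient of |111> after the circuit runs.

|111> carries amplitude exp(I*pi/4)/2 in the final state. Key observation: gates 7-8 undo each other exactly, leaving only the rest of the circuit to track.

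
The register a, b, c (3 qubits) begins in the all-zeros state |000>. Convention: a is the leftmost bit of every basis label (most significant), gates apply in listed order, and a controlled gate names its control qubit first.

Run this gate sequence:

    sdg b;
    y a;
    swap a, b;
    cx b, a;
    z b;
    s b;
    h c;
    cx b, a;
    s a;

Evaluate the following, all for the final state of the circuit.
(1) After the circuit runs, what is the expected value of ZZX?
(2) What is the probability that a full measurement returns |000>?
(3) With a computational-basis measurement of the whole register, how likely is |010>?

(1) In the final state, ZZX has expectation -1.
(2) A full measurement returns |000> with probability 0.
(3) Outcome |010> occurs with probability 1/2.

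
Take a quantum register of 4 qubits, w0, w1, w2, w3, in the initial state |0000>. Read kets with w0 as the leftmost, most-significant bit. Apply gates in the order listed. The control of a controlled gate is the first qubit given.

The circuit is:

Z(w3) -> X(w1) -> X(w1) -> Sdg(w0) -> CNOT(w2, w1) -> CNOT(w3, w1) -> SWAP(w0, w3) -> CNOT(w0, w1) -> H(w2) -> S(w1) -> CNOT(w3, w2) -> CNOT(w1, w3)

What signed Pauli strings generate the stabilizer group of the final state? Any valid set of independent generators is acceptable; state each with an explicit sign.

The final state is stabilized by the group generated by +IIXI, +ZIII, +IZII, +IIIZ; other independent generating sets are equally valid. Key observation: the block from step 2 through step 3 cancels to the identity and can be dropped.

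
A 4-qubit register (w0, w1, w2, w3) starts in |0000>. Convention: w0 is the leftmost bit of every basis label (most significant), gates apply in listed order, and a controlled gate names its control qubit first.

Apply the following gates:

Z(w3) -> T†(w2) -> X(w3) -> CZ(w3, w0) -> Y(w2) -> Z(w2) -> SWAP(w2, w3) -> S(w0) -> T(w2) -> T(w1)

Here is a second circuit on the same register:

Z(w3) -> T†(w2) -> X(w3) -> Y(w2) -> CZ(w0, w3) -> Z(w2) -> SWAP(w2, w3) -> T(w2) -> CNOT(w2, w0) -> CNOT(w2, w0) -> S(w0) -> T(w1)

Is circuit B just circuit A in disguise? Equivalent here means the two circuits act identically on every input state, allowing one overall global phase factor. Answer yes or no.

Yes — the two circuits implement the same unitary up to a global phase.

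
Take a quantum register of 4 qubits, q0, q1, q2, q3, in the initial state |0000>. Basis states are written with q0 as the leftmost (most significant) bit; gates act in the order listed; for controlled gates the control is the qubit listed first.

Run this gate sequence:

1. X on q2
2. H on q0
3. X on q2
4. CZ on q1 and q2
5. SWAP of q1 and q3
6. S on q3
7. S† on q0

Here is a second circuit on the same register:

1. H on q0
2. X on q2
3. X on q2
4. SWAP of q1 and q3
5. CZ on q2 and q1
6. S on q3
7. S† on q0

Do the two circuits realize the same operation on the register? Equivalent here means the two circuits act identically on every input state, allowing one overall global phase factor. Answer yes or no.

No, they are not equivalent — no single phase factor reconciles the two unitaries.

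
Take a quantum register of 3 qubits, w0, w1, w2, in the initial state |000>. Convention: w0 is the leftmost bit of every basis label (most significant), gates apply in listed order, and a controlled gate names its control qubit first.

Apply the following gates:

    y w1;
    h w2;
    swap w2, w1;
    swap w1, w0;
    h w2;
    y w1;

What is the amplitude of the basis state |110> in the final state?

The amplitude on |110> is -1/2.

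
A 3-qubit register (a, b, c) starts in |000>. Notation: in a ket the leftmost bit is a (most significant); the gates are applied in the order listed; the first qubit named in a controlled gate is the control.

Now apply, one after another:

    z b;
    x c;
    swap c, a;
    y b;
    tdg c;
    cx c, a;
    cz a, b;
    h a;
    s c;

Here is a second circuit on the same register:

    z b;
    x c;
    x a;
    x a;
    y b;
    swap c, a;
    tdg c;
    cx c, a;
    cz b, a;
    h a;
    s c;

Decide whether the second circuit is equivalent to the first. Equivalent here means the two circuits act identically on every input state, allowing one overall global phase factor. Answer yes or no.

Yes — the two circuits implement the same unitary up to a global phase.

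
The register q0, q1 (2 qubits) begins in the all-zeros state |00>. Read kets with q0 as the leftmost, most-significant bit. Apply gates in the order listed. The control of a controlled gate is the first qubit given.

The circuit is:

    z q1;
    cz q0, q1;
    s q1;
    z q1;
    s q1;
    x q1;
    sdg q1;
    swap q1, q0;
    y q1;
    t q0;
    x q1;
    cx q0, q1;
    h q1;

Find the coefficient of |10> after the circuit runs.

The amplitude on |10> is sqrt(2)*exp(I*pi/4)/2.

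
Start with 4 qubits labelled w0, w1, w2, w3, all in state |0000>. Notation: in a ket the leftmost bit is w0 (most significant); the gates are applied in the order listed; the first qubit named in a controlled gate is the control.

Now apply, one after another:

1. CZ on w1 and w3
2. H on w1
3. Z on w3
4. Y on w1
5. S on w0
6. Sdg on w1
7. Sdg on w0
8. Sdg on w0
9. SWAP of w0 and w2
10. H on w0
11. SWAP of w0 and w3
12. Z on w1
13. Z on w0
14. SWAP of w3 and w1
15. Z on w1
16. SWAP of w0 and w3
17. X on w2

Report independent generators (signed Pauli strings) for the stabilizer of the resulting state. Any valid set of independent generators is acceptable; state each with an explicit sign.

One valid set of independent stabilizer generators is -YIII, -IXII, -IIZI, +IIIZ (any independent generating set of the same group is equally correct).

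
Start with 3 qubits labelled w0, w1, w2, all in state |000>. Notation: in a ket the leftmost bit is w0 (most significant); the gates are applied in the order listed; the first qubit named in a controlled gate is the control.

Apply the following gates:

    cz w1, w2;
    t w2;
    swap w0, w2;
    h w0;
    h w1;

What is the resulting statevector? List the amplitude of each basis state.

The resulting statevector has amplitude 1/2 on |000>, 0 on |001>, 1/2 on |010>, 0 on |011>, 1/2 on |100>, 0 on |101>, 1/2 on |110>, 0 on |111>.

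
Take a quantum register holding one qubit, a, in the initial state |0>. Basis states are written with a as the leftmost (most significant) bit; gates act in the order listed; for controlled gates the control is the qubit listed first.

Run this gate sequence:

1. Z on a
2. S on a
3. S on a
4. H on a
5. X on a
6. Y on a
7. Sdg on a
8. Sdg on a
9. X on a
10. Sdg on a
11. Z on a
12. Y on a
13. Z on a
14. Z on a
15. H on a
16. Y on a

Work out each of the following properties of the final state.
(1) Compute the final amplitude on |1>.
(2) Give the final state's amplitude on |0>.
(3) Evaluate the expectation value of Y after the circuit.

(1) The final state's coefficient on |1> equals 1/2 + I/2.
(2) The amplitude on |0> is -1/2 + I/2.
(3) The expectation value of Y is -1.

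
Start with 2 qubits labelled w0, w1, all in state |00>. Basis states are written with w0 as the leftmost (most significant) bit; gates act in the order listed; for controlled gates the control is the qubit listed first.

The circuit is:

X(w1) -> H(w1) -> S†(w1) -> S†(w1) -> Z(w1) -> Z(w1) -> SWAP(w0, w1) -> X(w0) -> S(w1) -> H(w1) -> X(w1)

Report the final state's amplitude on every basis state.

The resulting statevector has amplitude 1/2 on |00>, 1/2 on |01>, 1/2 on |10>, 1/2 on |11>.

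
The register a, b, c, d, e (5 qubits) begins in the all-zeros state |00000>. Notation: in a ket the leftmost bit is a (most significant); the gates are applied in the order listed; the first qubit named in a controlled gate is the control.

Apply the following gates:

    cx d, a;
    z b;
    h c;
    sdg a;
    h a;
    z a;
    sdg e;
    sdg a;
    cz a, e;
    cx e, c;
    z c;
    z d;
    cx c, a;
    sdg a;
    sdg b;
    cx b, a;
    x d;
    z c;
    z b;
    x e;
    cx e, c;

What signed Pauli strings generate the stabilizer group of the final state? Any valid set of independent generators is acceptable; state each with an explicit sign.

The final state is stabilized by the group generated by -XIZII, -ZIYII, +IZIII, -IIIZI, -IIIIZ; other independent generating sets are equally valid.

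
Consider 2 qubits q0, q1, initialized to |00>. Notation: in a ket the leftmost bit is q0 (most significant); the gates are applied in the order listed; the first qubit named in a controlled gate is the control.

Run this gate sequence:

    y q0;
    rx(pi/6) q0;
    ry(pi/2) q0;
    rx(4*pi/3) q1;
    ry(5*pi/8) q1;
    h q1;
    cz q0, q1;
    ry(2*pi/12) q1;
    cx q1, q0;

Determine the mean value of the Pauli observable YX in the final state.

In the final state, YX has expectation -sqrt(3)/2.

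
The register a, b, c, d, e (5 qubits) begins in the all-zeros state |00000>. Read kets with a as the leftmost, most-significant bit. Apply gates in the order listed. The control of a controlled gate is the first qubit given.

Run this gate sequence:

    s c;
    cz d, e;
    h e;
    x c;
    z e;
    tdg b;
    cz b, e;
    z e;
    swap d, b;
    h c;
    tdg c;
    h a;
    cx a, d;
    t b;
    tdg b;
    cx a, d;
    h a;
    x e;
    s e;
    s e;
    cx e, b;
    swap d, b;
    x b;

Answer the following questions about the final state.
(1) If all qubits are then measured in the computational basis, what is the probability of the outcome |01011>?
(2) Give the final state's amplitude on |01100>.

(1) The probability of measuring |01011> is 1/4. Key observation: gates 12-17 undo each other exactly, leaving only the rest of the circuit to track.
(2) The final state's coefficient on |01100> equals exp(3*I*pi/4)/2.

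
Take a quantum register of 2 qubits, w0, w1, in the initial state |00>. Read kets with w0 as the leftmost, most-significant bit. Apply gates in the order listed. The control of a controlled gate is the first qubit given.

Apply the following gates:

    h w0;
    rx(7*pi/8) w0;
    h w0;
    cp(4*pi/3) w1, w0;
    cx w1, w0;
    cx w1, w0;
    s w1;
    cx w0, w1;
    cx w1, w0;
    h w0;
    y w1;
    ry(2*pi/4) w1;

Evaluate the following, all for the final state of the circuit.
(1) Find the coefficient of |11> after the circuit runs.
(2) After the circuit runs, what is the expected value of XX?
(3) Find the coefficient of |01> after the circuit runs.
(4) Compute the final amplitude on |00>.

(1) The final state's coefficient on |11> equals exp(I*pi/16)/2. Key observation: steps 5-6 multiply out to the identity, so the circuit reduces to the remaining gates.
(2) The expectation value of XX is -1.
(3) The amplitude on |01> is exp(I*pi/16)/2.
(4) |00> carries amplitude -exp(I*pi/16)/2 in the final state.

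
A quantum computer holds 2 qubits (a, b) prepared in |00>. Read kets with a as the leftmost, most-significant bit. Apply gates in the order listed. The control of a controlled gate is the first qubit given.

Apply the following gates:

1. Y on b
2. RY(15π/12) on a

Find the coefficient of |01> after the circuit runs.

The amplitude on |01> is -I*sqrt(2 - sqrt(2))/2.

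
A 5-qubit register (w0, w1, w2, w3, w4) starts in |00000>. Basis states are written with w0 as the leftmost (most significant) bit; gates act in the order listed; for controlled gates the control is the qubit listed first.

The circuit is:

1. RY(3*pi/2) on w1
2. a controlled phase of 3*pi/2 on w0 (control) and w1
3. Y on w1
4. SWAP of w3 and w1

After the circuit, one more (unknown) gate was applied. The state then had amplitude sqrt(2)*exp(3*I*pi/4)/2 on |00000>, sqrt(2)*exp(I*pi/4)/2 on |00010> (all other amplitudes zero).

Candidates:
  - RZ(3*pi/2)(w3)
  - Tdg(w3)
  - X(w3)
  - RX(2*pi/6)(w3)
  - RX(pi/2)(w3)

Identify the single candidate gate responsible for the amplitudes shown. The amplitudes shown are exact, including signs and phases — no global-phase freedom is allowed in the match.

The applied gate was RZ(3*pi/2)(w3).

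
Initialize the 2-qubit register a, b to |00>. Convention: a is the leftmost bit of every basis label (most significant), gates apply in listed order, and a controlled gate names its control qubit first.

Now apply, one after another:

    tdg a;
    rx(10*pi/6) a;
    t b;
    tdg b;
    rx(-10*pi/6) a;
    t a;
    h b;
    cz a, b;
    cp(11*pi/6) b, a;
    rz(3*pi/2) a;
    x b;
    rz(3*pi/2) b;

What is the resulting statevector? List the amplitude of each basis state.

After the circuit, the state carries amplitude sqrt(2)*I/2 on |00>, sqrt(2)/2 on |01>, 0 on |10>, 0 on |11>. Key observation: steps 1-6 multiply out to the identity, so the circuit reduces to the remaining gates.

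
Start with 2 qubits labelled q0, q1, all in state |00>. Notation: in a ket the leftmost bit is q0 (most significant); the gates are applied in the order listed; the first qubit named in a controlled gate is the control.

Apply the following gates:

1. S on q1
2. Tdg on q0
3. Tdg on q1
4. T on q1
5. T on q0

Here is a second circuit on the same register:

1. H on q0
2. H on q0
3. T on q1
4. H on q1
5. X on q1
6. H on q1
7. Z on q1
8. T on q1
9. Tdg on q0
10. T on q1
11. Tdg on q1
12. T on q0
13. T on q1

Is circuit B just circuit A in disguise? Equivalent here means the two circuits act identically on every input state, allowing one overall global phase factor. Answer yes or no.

No — the two circuits implement different unitaries, even allowing a global phase.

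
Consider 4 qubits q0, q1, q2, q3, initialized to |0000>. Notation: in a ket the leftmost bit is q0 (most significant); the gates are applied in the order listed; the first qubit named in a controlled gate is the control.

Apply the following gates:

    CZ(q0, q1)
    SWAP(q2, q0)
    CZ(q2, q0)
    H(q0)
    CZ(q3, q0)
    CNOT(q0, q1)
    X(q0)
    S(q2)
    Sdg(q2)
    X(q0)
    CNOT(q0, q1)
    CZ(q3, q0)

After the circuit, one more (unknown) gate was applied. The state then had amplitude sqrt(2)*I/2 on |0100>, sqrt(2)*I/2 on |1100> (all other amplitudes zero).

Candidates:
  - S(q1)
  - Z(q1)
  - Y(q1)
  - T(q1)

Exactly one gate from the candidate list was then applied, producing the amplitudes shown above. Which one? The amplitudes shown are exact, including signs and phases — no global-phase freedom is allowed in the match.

The applied gate was Y(q1). Key observation: the block from step 5 through step 12 cancels to the identity and can be dropped.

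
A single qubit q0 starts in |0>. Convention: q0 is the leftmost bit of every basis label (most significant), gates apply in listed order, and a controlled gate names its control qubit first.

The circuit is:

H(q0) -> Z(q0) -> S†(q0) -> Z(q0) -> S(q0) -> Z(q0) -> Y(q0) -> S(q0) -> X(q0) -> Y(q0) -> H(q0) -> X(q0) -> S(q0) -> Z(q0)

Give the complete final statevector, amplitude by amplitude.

The final amplitudes are 1/2 + I/2 on |0>, -1/2 - I/2 on |1>.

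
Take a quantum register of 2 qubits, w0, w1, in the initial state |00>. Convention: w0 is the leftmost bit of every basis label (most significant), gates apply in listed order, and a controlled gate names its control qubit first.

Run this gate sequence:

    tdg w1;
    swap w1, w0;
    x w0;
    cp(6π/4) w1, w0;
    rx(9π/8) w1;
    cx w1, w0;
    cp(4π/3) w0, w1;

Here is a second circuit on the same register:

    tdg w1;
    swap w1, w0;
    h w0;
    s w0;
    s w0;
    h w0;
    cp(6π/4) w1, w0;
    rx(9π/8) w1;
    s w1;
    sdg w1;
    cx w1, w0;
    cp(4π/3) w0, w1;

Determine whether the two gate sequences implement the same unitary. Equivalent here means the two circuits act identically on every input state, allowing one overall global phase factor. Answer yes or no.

Yes — the two circuits implement the same unitary up to a global phase.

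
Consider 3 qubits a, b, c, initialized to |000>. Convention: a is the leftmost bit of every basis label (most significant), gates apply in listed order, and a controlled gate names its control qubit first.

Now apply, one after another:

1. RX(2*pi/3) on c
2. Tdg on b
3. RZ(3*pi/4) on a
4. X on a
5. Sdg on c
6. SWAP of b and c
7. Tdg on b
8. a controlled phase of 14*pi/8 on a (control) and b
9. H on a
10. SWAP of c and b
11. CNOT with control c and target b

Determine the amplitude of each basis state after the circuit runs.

The final amplitudes are -sqrt(2)*exp(5*I*pi/8)/4 on |000>, 0 on |001>, 0 on |010>, sqrt(6)*exp(I*pi/8)/4 on |011>, sqrt(2)*exp(5*I*pi/8)/4 on |100>, 0 on |101>, 0 on |110>, -sqrt(6)*exp(I*pi/8)/4 on |111>.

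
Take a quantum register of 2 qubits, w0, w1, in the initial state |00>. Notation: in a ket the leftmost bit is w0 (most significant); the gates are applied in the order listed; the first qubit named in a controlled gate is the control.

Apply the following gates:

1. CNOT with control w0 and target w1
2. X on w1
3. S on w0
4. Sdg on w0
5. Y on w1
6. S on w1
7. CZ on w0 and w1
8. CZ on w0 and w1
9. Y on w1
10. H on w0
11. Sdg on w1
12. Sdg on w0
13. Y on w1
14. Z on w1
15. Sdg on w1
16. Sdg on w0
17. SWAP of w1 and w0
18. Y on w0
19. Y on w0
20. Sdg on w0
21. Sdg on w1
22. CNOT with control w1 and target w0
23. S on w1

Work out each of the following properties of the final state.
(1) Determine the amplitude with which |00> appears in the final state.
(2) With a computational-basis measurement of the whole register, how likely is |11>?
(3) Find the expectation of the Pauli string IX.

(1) The final state's coefficient on |00> equals -sqrt(2)/2.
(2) Outcome |11> occurs with probability 1/2.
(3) The observable IX averages to 0.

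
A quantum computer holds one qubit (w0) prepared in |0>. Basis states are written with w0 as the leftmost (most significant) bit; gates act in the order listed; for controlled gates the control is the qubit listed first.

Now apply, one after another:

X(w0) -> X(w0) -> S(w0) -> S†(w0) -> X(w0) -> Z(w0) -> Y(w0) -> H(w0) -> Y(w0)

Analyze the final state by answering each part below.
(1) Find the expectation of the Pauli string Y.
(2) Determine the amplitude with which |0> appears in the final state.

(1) The expectation value of Y is 0.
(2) The final state's coefficient on |0> equals sqrt(2)/2.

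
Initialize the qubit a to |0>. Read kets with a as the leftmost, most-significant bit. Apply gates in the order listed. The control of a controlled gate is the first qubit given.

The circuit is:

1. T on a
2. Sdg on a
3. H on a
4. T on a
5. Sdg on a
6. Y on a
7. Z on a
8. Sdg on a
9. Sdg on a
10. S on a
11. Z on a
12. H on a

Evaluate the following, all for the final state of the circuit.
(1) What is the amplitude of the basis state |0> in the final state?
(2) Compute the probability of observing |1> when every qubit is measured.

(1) |0> carries amplitude 1/2 - exp(I*pi/4)/2 in the final state.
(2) Outcome |1> occurs with probability sqrt(2)/4 + 1/2.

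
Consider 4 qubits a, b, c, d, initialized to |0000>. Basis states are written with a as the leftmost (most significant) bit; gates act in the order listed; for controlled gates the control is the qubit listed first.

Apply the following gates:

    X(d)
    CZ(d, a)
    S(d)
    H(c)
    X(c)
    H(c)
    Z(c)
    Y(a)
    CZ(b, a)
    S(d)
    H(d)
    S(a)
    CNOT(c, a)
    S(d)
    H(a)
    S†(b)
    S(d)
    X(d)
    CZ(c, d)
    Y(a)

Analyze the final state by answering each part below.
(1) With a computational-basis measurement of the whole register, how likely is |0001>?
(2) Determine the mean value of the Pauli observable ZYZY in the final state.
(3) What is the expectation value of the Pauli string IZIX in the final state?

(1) Outcome |0001> occurs with probability 1/4. Key observation: the block from step 4 through step 7 cancels to the identity and can be dropped.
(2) In the final state, ZYZY has expectation 0.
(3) The expectation value of IZIX is 1.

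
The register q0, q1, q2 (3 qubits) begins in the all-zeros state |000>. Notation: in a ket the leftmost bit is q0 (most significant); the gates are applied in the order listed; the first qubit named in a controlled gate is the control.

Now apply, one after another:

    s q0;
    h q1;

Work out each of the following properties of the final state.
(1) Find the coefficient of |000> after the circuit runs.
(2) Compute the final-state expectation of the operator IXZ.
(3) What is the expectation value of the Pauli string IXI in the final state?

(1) The amplitude on |000> is sqrt(2)/2.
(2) In the final state, IXZ has expectation 1.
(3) The observable IXI averages to 1.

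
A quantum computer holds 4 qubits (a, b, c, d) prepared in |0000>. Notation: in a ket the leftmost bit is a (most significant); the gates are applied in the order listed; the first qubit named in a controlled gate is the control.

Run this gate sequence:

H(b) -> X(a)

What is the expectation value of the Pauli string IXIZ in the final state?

The expectation value of IXIZ is 1.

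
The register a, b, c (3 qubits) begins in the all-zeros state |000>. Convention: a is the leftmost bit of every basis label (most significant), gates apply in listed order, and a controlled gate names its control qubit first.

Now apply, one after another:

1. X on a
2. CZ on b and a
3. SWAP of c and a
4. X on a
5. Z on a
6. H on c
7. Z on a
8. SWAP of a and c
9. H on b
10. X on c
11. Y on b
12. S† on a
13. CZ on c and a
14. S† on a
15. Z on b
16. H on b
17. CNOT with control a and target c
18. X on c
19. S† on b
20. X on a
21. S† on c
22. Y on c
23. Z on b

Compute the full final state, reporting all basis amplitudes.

The final amplitudes are sqrt(2)/2 on |001>, sqrt(2)*I/2 on |100>, and 0 on every other basis state.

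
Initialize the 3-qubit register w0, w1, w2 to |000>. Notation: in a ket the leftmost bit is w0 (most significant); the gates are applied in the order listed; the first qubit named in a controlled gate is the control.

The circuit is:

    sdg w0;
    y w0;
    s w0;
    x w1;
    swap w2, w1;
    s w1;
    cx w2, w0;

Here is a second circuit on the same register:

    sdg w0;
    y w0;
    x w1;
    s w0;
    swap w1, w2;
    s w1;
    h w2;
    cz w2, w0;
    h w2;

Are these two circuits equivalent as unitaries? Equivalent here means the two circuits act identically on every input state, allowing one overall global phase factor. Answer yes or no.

No: there is an input state on which the two circuits produce genuinely different outputs (not merely differing by a phase).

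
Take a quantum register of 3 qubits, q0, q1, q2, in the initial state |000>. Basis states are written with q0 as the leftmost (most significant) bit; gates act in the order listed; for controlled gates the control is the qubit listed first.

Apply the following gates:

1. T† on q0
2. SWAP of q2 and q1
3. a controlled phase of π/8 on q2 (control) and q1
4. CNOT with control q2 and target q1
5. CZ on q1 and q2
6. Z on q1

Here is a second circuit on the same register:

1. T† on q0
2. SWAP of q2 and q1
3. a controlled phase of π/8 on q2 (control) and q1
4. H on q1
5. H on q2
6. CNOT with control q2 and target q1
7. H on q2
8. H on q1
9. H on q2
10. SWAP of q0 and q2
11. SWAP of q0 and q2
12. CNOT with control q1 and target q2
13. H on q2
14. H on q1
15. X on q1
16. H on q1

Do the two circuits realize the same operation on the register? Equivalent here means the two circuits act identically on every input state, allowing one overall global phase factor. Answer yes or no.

No: there is an input state on which the two circuits produce genuinely different outputs (not merely differing by a phase).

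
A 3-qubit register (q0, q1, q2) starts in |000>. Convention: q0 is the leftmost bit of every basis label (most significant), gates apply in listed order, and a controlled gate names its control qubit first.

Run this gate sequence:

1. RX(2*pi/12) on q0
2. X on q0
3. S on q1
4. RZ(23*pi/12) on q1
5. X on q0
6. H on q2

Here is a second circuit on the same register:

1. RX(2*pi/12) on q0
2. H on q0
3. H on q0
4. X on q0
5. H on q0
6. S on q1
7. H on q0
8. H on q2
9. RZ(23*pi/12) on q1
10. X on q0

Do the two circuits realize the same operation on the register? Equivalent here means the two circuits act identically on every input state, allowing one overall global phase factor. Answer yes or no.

Yes — the two circuits implement the same unitary up to a global phase.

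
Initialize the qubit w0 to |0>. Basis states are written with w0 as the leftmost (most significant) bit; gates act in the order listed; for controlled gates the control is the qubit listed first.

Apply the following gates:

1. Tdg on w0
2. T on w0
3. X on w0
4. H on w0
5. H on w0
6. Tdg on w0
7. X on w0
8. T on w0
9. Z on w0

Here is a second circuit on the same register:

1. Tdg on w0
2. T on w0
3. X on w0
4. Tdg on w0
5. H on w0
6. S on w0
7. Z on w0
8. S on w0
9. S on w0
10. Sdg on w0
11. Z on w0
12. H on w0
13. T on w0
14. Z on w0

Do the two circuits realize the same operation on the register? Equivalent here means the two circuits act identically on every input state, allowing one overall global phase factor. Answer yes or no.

Yes — the two circuits implement the same unitary up to a global phase.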